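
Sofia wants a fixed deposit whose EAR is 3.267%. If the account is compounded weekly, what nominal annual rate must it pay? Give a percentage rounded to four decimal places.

(1 + r/52)^52 − 1 = 0.03267, so 1 + r/52 = 1.03267^(1/52).
r/52 = 0.000618, so r = 0.032158 = 3.2158%.

3.2158%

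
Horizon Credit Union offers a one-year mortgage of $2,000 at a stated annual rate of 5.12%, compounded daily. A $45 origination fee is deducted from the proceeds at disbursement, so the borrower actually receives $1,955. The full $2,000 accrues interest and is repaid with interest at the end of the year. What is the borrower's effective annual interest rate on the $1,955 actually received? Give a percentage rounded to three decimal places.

Amount owed after one year: 2,000 × (1 + 0.0512/365)^365 = 2,000 × 1.052530 = $2,105.06.
Effective rate on net proceeds: 2,105.06 / 1,955 − 1 = 0.076757 = 7.676%.

7.676%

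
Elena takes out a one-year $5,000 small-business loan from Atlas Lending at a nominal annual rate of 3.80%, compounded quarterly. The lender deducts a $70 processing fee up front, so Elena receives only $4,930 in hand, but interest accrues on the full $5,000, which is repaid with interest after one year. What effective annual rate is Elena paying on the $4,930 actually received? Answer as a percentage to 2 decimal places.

5.33%

Amount owed after one year: 5,000 × (1 + 0.0380/4)^4 = 5,000 × 1.038545 = $5,192.72.
Effective rate on net proceeds: 5,192.72 / 4,930 − 1 = 0.053291 = 5.33%.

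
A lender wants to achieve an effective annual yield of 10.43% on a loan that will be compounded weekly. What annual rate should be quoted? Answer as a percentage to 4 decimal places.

9.9306%

(1 + r/52)^52 − 1 = 0.1043, so 1 + r/52 = 1.1043^(1/52).
r/52 = 0.001910, so r = 0.099306 = 9.9306%.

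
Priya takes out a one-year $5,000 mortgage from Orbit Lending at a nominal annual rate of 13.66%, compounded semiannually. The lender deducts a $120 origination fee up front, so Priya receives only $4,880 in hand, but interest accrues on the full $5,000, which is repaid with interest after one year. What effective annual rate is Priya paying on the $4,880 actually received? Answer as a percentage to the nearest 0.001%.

16.933%

Amount owed after one year: 5,000 × (1 + 0.1366/2)^2 = 5,000 × 1.141265 = $5,706.32.
Effective rate on net proceeds: 5,706.32 / 4,880 − 1 = 0.169329 = 16.933%.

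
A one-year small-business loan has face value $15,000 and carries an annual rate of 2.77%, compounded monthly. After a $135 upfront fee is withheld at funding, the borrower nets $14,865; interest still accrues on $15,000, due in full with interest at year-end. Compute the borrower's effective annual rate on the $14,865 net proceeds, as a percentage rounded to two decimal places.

3.74%

Amount owed after one year: 15,000 × (1 + 0.0277/12)^12 = 15,000 × 1.028054 = $15,420.82.
Effective rate on net proceeds: 15,420.82 / 14,865 − 1 = 0.037391 = 3.74%.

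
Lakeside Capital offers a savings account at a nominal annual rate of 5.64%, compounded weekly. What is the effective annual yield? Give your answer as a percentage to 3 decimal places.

5.799%

EAR = (1 + 0.0564/52)^52 − 1.
= 1.057988 − 1 = 5.799%.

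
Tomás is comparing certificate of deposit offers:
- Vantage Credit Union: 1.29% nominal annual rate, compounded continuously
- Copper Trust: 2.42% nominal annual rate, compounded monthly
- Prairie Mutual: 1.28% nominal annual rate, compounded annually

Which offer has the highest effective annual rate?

Vantage Credit Union: e^0.0129 − 1 = 1.298%
Copper Trust: (1 + 0.0242/12)^12 − 1 = 2.447%
Prairie Mutual: compounded annually, EAR = 1.280%
The highest effective annual rate is Copper Trust at 2.447%.

Copper Trust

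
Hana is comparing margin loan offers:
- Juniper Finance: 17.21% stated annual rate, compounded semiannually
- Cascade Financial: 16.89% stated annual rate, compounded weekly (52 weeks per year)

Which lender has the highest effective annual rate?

Cascade Financial

Juniper Finance: (1 + 0.1721/2)^2 − 1 = 17.950%
Cascade Financial: (1 + 0.1689/52)^52 − 1 = 18.368%
The highest effective annual rate is Cascade Financial at 18.368%.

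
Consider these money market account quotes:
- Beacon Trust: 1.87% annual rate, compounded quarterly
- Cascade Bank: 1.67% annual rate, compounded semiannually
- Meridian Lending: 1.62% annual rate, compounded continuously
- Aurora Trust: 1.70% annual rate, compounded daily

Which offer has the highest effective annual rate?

Beacon Trust: (1 + 0.0187/4)^4 − 1 = 1.883%
Cascade Bank: (1 + 0.0167/2)^2 − 1 = 1.677%
Meridian Lending: e^0.0162 − 1 = 1.633%
Aurora Trust: (1 + 0.0170/365)^365 − 1 = 1.714%
The highest effective annual rate is Beacon Trust at 1.883%.

Beacon Trust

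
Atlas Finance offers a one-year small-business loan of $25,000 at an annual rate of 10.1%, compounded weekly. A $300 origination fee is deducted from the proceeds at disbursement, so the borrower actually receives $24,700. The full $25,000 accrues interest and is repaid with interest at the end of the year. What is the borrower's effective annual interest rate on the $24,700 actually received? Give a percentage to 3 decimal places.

Amount owed after one year: 25,000 × (1 + 0.101/52)^52 = 25,000 × 1.106168 = $27,654.21.
Effective rate on net proceeds: 27,654.21 / 24,700 − 1 = 0.119604 = 11.960%.

11.960%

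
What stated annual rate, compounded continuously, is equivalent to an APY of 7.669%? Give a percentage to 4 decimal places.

Continuous: nominal r satisfies e^r − 1 = 0.07669.
r = ln(1 + 0.07669) = ln(1.07669) = 0.073892 = 7.3892%.

7.3892%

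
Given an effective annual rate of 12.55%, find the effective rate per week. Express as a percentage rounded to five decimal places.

The per-week rate i satisfies (1 + i)^52 = 1 + 0.1255.
i = 1.1255^(1/52) − 1 = 0.0022762 = 0.22762%.

0.22762%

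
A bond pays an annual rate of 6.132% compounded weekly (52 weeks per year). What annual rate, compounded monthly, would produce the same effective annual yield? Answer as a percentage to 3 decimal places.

6.144%

EAR = (1 + 0.06132/52)^52 − 1 = 0.063201.
Solve (1 + r/12)^12 = 1.063201: r/12 = 1.063201^(1/12) − 1 = 0.005120, so r = 0.061441 = 6.144%.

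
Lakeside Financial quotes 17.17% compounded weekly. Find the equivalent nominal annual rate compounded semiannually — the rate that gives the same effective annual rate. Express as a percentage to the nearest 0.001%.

EAR = (1 + 0.1717/52)^52 − 1 = 0.186986.
Solve (1 + r/2)^2 = 1.186986: r/2 = 1.186986^(1/2) − 1 = 0.089489, so r = 0.178978 = 17.898%.

17.898%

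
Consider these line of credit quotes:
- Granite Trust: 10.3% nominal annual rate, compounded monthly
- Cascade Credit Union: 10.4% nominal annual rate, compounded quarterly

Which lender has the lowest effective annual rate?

Granite Trust: (1 + 0.103/12)^12 − 1 = 10.800%
Cascade Credit Union: (1 + 0.104/4)^4 − 1 = 10.813%
The lowest effective annual rate is Granite Trust at 10.800%.

Granite Trust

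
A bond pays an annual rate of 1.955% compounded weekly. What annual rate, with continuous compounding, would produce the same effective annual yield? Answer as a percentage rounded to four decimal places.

EAR = (1 + 0.01955/52)^52 − 1 = 0.019739.
Equivalent continuous rate: r = ln(1 + 0.019739) = 0.019546 = 1.9546%.

1.9546%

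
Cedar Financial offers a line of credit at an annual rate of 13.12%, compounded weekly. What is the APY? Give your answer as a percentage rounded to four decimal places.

14.0007%

EAR = (1 + 0.1312/52)^52 − 1.
= (1 + 0.002523)^52 − 1 = 1.140007 − 1 = 14.0007%.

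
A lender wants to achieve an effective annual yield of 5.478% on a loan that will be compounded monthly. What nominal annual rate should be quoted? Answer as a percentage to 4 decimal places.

5.3451%

(1 + r/12)^12 − 1 = 0.05478, so 1 + r/12 = 1.05478^(1/12).
r/12 = 0.004454, so r = 0.053451 = 5.3451%.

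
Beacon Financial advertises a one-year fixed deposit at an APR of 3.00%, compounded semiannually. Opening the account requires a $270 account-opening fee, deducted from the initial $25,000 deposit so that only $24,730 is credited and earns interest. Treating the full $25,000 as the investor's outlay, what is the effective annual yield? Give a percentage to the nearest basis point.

Value after one year: 24,730 × (1 + 0.0300/2)^2 = 24,730 × 1.030225 = $25,477.46.
Effective yield on the $25,000 outlay: 25,477.46 / 25,000 − 1 = 0.019099 = 1.91%.

1.91%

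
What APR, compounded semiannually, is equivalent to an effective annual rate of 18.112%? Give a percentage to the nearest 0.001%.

(1 + r/2)^2 − 1 = 0.18112, so 1 + r/2 = 1.18112^(1/2).
r/2 = 0.086793, so r = 0.173587 = 17.359%.

17.359%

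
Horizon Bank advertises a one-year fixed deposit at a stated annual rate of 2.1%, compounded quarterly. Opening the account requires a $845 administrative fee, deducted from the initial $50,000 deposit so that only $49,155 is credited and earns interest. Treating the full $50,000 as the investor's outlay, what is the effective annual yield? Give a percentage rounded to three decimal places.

Value after one year: 49,155 × (1 + 0.021/4)^4 = 49,155 × 1.021166 = $50,195.41.
Effective yield on the $50,000 outlay: 50,195.41 / 50,000 − 1 = 0.003908 = 0.391%.

0.391%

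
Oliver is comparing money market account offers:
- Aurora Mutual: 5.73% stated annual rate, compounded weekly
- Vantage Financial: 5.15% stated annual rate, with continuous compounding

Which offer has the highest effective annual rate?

Aurora Mutual: (1 + 0.0573/52)^52 − 1 = 5.894%
Vantage Financial: e^0.0515 − 1 = 5.285%
The highest effective annual rate is Aurora Mutual at 5.894%.

Aurora Mutual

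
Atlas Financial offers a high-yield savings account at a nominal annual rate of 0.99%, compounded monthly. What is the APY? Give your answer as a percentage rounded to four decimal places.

EAR = (1 + 0.0099/12)^12 − 1.
= (1 + 0.000825)^12 − 1 = 1.009945 − 1 = 0.9945%.

0.9945%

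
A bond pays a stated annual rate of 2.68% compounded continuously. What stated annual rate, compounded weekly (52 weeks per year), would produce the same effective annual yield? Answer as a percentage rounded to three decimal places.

EAR under continuous compounding: e^0.0268 − 1 = 0.027162.
Solve (1 + r/52)^52 = 1.027162: r/52 = 1.027162^(1/52) − 1 = 0.000516, so r = 0.026807 = 2.681%.

2.681%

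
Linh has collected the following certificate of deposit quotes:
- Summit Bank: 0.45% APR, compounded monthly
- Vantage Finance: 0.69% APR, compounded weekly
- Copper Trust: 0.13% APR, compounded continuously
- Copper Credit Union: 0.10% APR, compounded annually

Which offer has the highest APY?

Summit Bank: (1 + 0.0045/12)^12 − 1 = 0.451%
Vantage Finance: (1 + 0.0069/52)^52 − 1 = 0.692%
Copper Trust: e^0.0013 − 1 = 0.130%
Copper Credit Union: compounded annually, EAR = 0.100%
The highest effective annual rate is Vantage Finance at 0.692%.

Vantage Finance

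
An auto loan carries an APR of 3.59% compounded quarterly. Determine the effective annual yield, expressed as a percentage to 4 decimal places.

3.6386%

EAR = (1 + 0.0359/4)^4 − 1.
= (1 + 0.008975)^4 − 1 = 1.036386 − 1 = 3.6386%.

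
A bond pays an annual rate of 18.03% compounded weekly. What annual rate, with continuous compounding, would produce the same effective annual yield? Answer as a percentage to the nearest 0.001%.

EAR = (1 + 0.1803/52)^52 − 1 = 0.197203.
Equivalent continuous rate: r = ln(1 + 0.197203) = 0.179988 = 17.999%.

17.999%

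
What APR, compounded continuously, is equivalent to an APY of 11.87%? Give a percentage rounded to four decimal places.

11.2167%

Continuous: nominal r satisfies e^r − 1 = 0.1187.
r = ln(1 + 0.1187) = ln(1.1187) = 0.112167 = 11.2167%.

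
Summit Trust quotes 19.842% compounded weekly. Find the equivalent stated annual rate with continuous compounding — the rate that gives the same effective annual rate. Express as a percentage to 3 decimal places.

EAR = (1 + 0.19842/52)^52 − 1 = 0.219014.
Equivalent continuous rate: r = ln(1 + 0.219014) = 0.198042 = 19.804%.

19.804%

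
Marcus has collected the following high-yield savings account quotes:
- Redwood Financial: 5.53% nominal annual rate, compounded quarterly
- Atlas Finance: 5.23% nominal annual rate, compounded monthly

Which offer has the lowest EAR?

Redwood Financial: (1 + 0.0553/4)^4 − 1 = 5.646%
Atlas Finance: (1 + 0.0523/12)^12 − 1 = 5.357%
The lowest effective annual rate is Atlas Finance at 5.357%.

Atlas Finance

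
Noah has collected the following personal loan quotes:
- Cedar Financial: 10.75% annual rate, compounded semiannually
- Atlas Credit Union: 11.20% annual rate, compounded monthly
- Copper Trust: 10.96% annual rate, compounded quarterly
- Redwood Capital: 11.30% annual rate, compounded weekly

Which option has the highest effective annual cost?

Redwood Capital

Cedar Financial: (1 + 0.1075/2)^2 − 1 = 11.039%
Atlas Credit Union: (1 + 0.1120/12)^12 − 1 = 11.793%
Copper Trust: (1 + 0.1096/4)^4 − 1 = 11.419%
Redwood Capital: (1 + 0.1130/52)^52 − 1 = 11.949%
The highest effective annual rate is Redwood Capital at 11.949%.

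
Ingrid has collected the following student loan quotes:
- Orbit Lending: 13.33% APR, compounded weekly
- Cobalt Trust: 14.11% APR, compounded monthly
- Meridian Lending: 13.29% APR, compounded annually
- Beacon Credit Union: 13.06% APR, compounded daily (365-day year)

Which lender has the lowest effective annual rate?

Orbit Lending: (1 + 0.1333/52)^52 − 1 = 14.240%
Cobalt Trust: (1 + 0.1411/12)^12 − 1 = 15.059%
Meridian Lending: compounded annually, EAR = 13.290%
Beacon Credit Union: (1 + 0.1306/365)^365 − 1 = 13.949%
The lowest effective annual rate is Meridian Lending at 13.290%.

Meridian Lending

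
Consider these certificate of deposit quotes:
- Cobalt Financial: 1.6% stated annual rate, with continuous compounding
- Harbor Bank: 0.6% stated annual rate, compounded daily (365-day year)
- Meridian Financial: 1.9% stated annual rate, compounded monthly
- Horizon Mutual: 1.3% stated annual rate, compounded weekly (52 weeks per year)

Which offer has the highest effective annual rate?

Meridian Financial

Cobalt Financial: e^0.016 − 1 = 1.613%
Harbor Bank: (1 + 0.006/365)^365 − 1 = 0.602%
Meridian Financial: (1 + 0.019/12)^12 − 1 = 1.917%
Horizon Mutual: (1 + 0.013/52)^52 − 1 = 1.308%
The highest effective annual rate is Meridian Financial at 1.917%.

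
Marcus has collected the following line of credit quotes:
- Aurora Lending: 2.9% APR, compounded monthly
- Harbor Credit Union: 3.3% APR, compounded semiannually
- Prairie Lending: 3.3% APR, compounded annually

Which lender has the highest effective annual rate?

Harbor Credit Union

Aurora Lending: (1 + 0.029/12)^12 − 1 = 2.939%
Harbor Credit Union: (1 + 0.033/2)^2 − 1 = 3.327%
Prairie Lending: compounded annually, EAR = 3.300%
The highest effective annual rate is Harbor Credit Union at 3.327%.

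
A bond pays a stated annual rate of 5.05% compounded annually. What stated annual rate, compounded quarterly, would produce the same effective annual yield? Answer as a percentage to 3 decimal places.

Compounded annually, EAR = nominal = 0.050500.
Solve (1 + r/4)^4 = 1.050500: r/4 = 1.050500^(1/4) − 1 = 0.012393, so r = 0.049571 = 4.957%.

4.957%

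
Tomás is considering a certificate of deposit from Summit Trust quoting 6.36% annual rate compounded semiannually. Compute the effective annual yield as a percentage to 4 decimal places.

EAR = (1 + 0.0636/2)^2 − 1.
= (1 + 0.031800)^2 − 1 = 1.064611 − 1 = 6.4611%.

6.4611%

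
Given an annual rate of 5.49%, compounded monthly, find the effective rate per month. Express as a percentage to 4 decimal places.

0.4575%

With a nominal annual rate compounded monthly, the periodic rate is the nominal rate divided by 12.
i = 0.0549 / 12 = 0.0045750 = 0.4575%.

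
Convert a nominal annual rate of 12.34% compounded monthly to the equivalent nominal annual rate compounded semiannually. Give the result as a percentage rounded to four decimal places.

12.6616%

EAR = (1 + 0.1234/12)^12 − 1 = 0.130624.
Solve (1 + r/2)^2 = 1.130624: r/2 = 1.130624^(1/2) − 1 = 0.063308, so r = 0.126616 = 12.6616%.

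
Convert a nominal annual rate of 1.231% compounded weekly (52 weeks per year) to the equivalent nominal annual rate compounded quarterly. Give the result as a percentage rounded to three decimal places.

EAR = (1 + 0.01231/52)^52 − 1 = 0.012385.
Solve (1 + r/4)^4 = 1.012385: r/4 = 1.012385^(1/4) − 1 = 0.003082, so r = 0.012328 = 1.233%.

1.233%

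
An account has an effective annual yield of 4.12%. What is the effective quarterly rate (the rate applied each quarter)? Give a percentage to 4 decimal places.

1.0145%

The per-quarter rate i satisfies (1 + i)^4 = 1 + 0.0412.
i = 1.0412^(1/4) − 1 = 0.0101446 = 1.0145%.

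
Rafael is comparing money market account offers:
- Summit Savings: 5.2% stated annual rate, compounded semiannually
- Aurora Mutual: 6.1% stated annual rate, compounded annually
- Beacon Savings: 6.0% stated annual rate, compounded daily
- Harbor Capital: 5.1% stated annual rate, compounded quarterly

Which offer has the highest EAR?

Summit Savings: (1 + 0.052/2)^2 − 1 = 5.268%
Aurora Mutual: compounded annually, EAR = 6.100%
Beacon Savings: (1 + 0.060/365)^365 − 1 = 6.183%
Harbor Capital: (1 + 0.051/4)^4 − 1 = 5.198%
The highest effective annual rate is Beacon Savings at 6.183%.

Beacon Savings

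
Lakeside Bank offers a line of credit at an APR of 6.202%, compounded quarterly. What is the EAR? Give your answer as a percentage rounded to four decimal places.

6.3477%

EAR = (1 + 0.06202/4)^4 − 1.
= (1 + 0.015505)^4 − 1 = 1.063477 − 1 = 6.3477%.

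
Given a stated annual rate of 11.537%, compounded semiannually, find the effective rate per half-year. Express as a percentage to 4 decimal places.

5.7685%

With a nominal annual rate compounded semiannually, the periodic rate is the nominal rate divided by 2.
i = 0.11537 / 2 = 0.0576850 = 5.7685%.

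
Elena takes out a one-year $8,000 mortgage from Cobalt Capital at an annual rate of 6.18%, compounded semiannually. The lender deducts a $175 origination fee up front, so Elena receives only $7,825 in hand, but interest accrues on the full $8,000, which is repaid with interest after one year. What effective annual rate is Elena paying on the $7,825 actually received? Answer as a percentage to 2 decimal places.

Amount owed after one year: 8,000 × (1 + 0.0618/2)^2 = 8,000 × 1.062755 = $8,502.04.
Effective rate on net proceeds: 8,502.04 / 7,825 − 1 = 0.086522 = 8.65%.

8.65%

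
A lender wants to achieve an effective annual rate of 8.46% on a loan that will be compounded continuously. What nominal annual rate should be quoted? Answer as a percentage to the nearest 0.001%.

Continuous: nominal r satisfies e^r − 1 = 0.0846.
r = ln(1 + 0.0846) = ln(1.0846) = 0.081211 = 8.121%.

8.121%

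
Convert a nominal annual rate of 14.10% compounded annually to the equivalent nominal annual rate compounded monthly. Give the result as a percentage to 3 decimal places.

Compounded annually, EAR = nominal = 0.141000.
Solve (1 + r/12)^12 = 1.141000: r/12 = 1.141000^(1/12) − 1 = 0.011053, so r = 0.132633 = 13.263%.

13.263%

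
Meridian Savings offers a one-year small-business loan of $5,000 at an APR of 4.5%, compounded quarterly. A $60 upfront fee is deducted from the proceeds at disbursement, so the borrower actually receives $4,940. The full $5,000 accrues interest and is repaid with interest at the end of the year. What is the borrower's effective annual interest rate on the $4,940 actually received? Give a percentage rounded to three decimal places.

5.847%

Amount owed after one year: 5,000 × (1 + 0.045/4)^4 = 5,000 × 1.045765 = $5,228.83.
Effective rate on net proceeds: 5,228.83 / 4,940 − 1 = 0.058467 = 5.847%.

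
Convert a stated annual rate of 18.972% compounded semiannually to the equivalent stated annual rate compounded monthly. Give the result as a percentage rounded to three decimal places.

EAR = (1 + 0.18972/2)^2 − 1 = 0.198718.
Solve (1 + r/12)^12 = 1.198718: r/12 = 1.198718^(1/12) − 1 = 0.015219, so r = 0.182629 = 18.263%.

18.263%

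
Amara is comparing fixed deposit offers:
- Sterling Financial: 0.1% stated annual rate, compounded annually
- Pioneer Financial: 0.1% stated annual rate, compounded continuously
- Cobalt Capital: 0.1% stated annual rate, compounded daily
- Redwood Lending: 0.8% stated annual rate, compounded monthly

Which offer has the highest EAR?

Sterling Financial: compounded annually, EAR = 0.100%
Pioneer Financial: e^0.001 − 1 = 0.100%
Cobalt Capital: (1 + 0.001/365)^365 − 1 = 0.100%
Redwood Lending: (1 + 0.008/12)^12 − 1 = 0.803%
The highest effective annual rate is Redwood Lending at 0.803%.

Redwood Lending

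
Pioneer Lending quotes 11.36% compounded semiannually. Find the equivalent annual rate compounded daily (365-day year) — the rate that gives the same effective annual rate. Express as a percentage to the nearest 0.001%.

EAR = (1 + 0.1136/2)^2 − 1 = 0.116826.
Solve (1 + r/365)^365 = 1.116826: r/365 = 1.116826^(1/365) − 1 = 0.000303, so r = 0.110508 = 11.051%.

11.051%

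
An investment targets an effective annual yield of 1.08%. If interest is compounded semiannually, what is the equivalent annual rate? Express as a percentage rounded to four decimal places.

1.0771%

(1 + r/2)^2 − 1 = 0.0108, so 1 + r/2 = 1.0108^(1/2).
r/2 = 0.005385, so r = 0.010771 = 1.0771%.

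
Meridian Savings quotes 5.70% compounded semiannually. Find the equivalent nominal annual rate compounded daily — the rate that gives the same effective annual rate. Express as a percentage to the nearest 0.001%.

5.621%

EAR = (1 + 0.0570/2)^2 − 1 = 0.057812.
Solve (1 + r/365)^365 = 1.057812: r/365 = 1.057812^(1/365) − 1 = 0.000154, so r = 0.056207 = 5.621%.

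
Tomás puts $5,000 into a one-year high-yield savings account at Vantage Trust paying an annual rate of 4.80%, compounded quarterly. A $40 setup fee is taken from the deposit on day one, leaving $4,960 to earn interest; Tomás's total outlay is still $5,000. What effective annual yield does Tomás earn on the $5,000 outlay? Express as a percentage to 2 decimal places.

4.05%

Value after one year: 4,960 × (1 + 0.0480/4)^4 = 4,960 × 1.048871 = $5,202.40.
Effective yield on the $5,000 outlay: 5,202.40 / 5,000 − 1 = 0.040480 = 4.05%.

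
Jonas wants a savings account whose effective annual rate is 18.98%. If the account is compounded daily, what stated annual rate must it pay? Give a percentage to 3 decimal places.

(1 + r/365)^365 − 1 = 0.1898, so 1 + r/365 = 1.1898^(1/365).
r/365 = 0.000476, so r = 0.173827 = 17.383%.

17.383%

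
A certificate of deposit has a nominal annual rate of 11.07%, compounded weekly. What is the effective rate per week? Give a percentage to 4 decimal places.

0.2129%

With a nominal annual rate compounded weekly, the periodic rate is the nominal rate divided by 52.
i = 0.1107 / 52 = 0.0021288 = 0.2129%.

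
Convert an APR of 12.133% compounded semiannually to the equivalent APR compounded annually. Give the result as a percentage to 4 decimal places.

EAR = (1 + 0.12133/2)^2 − 1 = 0.125010.
Compounded annually, the equivalent nominal rate is the EAR itself: 12.5010%.

12.5010%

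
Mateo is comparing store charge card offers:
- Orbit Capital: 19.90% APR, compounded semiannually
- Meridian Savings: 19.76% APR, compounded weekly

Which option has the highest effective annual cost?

Meridian Savings

Orbit Capital: (1 + 0.1990/2)^2 − 1 = 20.890%
Meridian Savings: (1 + 0.1976/52)^52 − 1 = 21.802%
The highest effective annual rate is Meridian Savings at 21.802%.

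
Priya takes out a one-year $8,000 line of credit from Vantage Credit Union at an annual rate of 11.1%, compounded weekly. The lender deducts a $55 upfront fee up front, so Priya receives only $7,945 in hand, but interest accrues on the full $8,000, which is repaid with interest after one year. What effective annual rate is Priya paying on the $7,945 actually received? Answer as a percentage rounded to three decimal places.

12.500%

Amount owed after one year: 8,000 × (1 + 0.111/52)^52 = 8,000 × 1.117263 = $8,938.10.
Effective rate on net proceeds: 8,938.10 / 7,945 − 1 = 0.124997 = 12.500%.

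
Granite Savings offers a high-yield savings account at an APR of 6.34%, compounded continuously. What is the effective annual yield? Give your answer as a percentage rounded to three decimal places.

With continuous compounding, EAR = e^0.0634 − 1.
e^0.0634 = 1.065453, so EAR = 0.065453 = 6.545%.

6.545%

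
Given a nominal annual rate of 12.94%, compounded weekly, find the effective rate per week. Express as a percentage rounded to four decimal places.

With a nominal annual rate compounded weekly, the periodic rate is the nominal rate divided by 52.
i = 0.1294 / 52 = 0.0024885 = 0.2488%.

0.2488%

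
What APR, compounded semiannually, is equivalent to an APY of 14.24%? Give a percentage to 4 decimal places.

13.7662%

(1 + r/2)^2 − 1 = 0.1424, so 1 + r/2 = 1.1424^(1/2).
r/2 = 0.068831, so r = 0.137662 = 13.7662%.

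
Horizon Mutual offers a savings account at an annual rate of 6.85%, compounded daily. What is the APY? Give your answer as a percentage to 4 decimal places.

EAR = (1 + 0.0685/365)^365 − 1.
= (1 + 0.000188)^365 − 1 = 1.070894 − 1 = 7.0894%.

7.0894%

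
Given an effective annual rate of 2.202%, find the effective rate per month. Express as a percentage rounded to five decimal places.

The per-month rate i satisfies (1 + i)^12 = 1 + 0.02202.
i = 1.02202^(1/12) − 1 = 0.0018167 = 0.18167%.

0.18167%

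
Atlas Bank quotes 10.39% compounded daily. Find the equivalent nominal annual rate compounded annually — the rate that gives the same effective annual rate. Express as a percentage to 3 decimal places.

10.947%

EAR = (1 + 0.1039/365)^365 − 1 = 0.109473.
Compounded annually, the equivalent nominal rate is the EAR itself: 10.947%.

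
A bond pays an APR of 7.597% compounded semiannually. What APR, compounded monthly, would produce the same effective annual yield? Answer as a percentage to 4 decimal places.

7.4795%

EAR = (1 + 0.07597/2)^2 − 1 = 0.077413.
Solve (1 + r/12)^12 = 1.077413: r/12 = 1.077413^(1/12) − 1 = 0.006233, so r = 0.074795 = 7.4795%.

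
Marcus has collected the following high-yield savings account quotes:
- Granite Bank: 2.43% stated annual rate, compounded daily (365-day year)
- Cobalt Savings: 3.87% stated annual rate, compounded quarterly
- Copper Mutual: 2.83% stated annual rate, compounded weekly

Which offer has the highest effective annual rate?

Cobalt Savings

Granite Bank: (1 + 0.0243/365)^365 − 1 = 2.460%
Cobalt Savings: (1 + 0.0387/4)^4 − 1 = 3.927%
Copper Mutual: (1 + 0.0283/52)^52 − 1 = 2.870%
The highest effective annual rate is Cobalt Savings at 3.927%.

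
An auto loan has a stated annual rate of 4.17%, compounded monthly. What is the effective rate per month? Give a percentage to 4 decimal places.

0.3475%

With a nominal annual rate compounded monthly, the periodic rate is the nominal rate divided by 12.
i = 0.0417 / 12 = 0.0034750 = 0.3475%.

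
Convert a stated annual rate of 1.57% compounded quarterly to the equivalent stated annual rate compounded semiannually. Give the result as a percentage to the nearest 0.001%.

EAR = (1 + 0.0157/4)^4 − 1 = 0.015793.
Solve (1 + r/2)^2 = 1.015793: r/2 = 1.015793^(1/2) − 1 = 0.007865, so r = 0.015731 = 1.573%.

1.573%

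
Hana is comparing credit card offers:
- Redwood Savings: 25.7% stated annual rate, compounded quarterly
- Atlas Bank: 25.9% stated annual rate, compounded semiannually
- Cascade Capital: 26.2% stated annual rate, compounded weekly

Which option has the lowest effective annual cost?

Atlas Bank

Redwood Savings: (1 + 0.257/4)^4 − 1 = 28.285%
Atlas Bank: (1 + 0.259/2)^2 − 1 = 27.577%
Cascade Capital: (1 + 0.262/52)^52 − 1 = 29.867%
The lowest effective annual rate is Atlas Bank at 27.577%.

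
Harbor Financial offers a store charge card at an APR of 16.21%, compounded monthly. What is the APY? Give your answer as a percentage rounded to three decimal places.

EAR = (1 + 0.1621/12)^12 − 1.
= (1 + 0.013508)^12 − 1 = 1.174702 − 1 = 17.470%.

17.470%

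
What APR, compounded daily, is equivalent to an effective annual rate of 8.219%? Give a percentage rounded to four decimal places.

(1 + r/365)^365 − 1 = 0.08219, so 1 + r/365 = 1.08219^(1/365).
r/365 = 0.000216, so r = 0.078995 = 7.8995%.

7.8995%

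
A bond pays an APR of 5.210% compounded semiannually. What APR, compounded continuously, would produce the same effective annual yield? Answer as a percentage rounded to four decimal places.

5.1433%

EAR = (1 + 0.05210/2)^2 − 1 = 0.052779.
Equivalent continuous rate: r = ln(1 + 0.052779) = 0.051433 = 5.1433%.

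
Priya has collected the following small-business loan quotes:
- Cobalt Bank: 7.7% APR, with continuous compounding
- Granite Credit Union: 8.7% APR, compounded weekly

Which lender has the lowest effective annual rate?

Cobalt Bank

Cobalt Bank: e^0.077 − 1 = 8.004%
Granite Credit Union: (1 + 0.087/52)^52 − 1 = 9.082%
The lowest effective annual rate is Cobalt Bank at 8.004%.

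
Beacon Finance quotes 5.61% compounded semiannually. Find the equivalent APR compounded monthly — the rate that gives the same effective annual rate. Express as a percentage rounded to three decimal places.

EAR = (1 + 0.0561/2)^2 − 1 = 0.056887.
Solve (1 + r/12)^12 = 1.056887: r/12 = 1.056887^(1/12) − 1 = 0.004621, so r = 0.055455 = 5.546%.

5.546%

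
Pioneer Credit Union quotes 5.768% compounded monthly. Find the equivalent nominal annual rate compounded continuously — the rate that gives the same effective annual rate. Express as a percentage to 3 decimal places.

EAR = (1 + 0.05768/12)^12 − 1 = 0.059230.
Equivalent continuous rate: r = ln(1 + 0.059230) = 0.057542 = 5.754%.

5.754%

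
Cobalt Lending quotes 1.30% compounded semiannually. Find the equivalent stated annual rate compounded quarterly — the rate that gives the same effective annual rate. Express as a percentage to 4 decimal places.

EAR = (1 + 0.0130/2)^2 − 1 = 0.013042.
Solve (1 + r/4)^4 = 1.013042: r/4 = 1.013042^(1/4) − 1 = 0.003245, so r = 0.012979 = 1.2979%.

1.2979%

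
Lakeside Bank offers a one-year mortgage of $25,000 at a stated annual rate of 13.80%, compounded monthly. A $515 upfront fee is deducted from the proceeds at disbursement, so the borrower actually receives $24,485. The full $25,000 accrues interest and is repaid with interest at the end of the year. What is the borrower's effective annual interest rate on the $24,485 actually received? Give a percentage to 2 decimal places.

Amount owed after one year: 25,000 × (1 + 0.1380/12)^12 = 25,000 × 1.147072 = $28,676.80.
Effective rate on net proceeds: 28,676.80 / 24,485 − 1 = 0.171199 = 17.12%.

17.12%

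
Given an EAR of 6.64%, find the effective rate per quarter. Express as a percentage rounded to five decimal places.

1.62020%

The per-quarter rate i satisfies (1 + i)^4 = 1 + 0.0664.
i = 1.0664^(1/4) − 1 = 0.0162020 = 1.62020%.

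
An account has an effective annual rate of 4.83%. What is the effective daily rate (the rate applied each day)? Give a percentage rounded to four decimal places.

0.0129%

The per-day rate i satisfies (1 + i)^365 = 1 + 0.0483.
i = 1.0483^(1/365) − 1 = 0.0001292 = 0.0129%.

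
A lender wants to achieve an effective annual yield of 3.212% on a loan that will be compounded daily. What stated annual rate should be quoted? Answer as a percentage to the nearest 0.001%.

(1 + r/365)^365 − 1 = 0.03212, so 1 + r/365 = 1.03212^(1/365).
r/365 = 0.000087, so r = 0.031616 = 3.162%.

3.162%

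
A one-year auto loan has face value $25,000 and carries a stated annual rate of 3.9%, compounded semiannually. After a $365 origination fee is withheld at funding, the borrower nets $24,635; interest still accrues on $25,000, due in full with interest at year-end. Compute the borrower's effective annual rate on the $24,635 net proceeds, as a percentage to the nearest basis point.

5.48%

Amount owed after one year: 25,000 × (1 + 0.039/2)^2 = 25,000 × 1.039380 = $25,984.51.
Effective rate on net proceeds: 25,984.51 / 24,635 − 1 = 0.054780 = 5.48%.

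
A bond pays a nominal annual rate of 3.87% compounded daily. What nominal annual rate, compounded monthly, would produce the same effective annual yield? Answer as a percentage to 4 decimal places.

3.8760%

EAR = (1 + 0.0387/365)^365 − 1 = 0.039456.
Solve (1 + r/12)^12 = 1.039456: r/12 = 1.039456^(1/12) − 1 = 0.003230, so r = 0.038760 = 3.8760%.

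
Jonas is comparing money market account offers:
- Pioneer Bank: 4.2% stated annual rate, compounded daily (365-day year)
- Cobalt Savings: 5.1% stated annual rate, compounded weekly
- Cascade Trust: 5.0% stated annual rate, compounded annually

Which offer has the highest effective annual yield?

Cobalt Savings

Pioneer Bank: (1 + 0.042/365)^365 − 1 = 4.289%
Cobalt Savings: (1 + 0.051/52)^52 − 1 = 5.230%
Cascade Trust: compounded annually, EAR = 5.000%
The highest effective annual rate is Cobalt Savings at 5.230%.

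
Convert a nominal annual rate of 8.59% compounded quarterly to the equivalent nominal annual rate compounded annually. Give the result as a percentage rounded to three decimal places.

8.871%

EAR = (1 + 0.0859/4)^4 − 1 = 0.088707.
Compounded annually, the equivalent nominal rate is the EAR itself: 8.871%.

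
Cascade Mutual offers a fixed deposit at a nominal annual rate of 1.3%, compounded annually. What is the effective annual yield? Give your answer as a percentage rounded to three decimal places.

Annual compounding means the effective rate equals the nominal rate: 1.300%.

1.300%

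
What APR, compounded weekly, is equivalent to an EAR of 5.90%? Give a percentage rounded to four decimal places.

5.7357%

(1 + r/52)^52 − 1 = 0.0590, so 1 + r/52 = 1.0590^(1/52).
r/52 = 0.001103, so r = 0.057357 = 5.7357%.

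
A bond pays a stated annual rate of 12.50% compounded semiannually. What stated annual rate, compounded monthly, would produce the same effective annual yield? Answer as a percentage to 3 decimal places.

12.186%

EAR = (1 + 0.1250/2)^2 − 1 = 0.128906.
Solve (1 + r/12)^12 = 1.128906: r/12 = 1.128906^(1/12) − 1 = 0.010155, so r = 0.121864 = 12.186%.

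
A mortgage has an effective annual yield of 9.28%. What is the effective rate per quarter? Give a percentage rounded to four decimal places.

2.2434%

The per-quarter rate i satisfies (1 + i)^4 = 1 + 0.0928.
i = 1.0928^(1/4) − 1 = 0.0224337 = 2.2434%.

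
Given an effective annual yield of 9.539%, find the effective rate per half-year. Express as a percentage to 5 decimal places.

4.66088%

The per-half-year rate i satisfies (1 + i)^2 = 1 + 0.09539.
i = 1.09539^(1/2) − 1 = 0.0466088 = 4.66088%.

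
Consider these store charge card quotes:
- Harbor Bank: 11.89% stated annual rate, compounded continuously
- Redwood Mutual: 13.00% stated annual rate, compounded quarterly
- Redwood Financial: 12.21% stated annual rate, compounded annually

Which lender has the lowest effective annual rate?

Harbor Bank: e^0.1189 − 1 = 12.626%
Redwood Mutual: (1 + 0.1300/4)^4 − 1 = 13.648%
Redwood Financial: compounded annually, EAR = 12.210%
The lowest effective annual rate is Redwood Financial at 12.210%.

Redwood Financial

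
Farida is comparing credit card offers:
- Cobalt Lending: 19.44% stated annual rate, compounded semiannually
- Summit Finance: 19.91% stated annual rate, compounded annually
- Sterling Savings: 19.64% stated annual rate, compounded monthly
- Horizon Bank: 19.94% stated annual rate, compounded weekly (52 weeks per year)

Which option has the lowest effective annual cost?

Summit Finance

Cobalt Lending: (1 + 0.1944/2)^2 − 1 = 20.385%
Summit Finance: compounded annually, EAR = 19.910%
Sterling Savings: (1 + 0.1964/12)^12 − 1 = 21.508%
Horizon Bank: (1 + 0.1994/52)^52 − 1 = 22.020%
The lowest effective annual rate is Summit Finance at 19.910%.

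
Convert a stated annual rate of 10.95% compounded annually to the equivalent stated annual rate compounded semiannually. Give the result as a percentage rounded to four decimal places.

10.6656%

Compounded annually, EAR = nominal = 0.109500.
Solve (1 + r/2)^2 = 1.109500: r/2 = 1.109500^(1/2) − 1 = 0.053328, so r = 0.106656 = 10.6656%.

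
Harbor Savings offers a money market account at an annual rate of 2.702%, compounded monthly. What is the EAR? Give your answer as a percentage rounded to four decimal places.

EAR = (1 + 0.02702/12)^12 − 1.
= 1.027357 − 1 = 2.7357%.

2.7357%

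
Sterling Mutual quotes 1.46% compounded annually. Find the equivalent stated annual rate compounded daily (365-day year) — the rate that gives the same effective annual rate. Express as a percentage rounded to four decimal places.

1.4495%

Compounded annually, EAR = nominal = 0.014600.
Solve (1 + r/365)^365 = 1.014600: r/365 = 1.014600^(1/365) − 1 = 0.000040, so r = 0.014495 = 1.4495%.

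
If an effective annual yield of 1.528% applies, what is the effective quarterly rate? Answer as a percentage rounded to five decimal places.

0.37983%

The per-quarter rate i satisfies (1 + i)^4 = 1 + 0.01528.
i = 1.01528^(1/4) − 1 = 0.0037983 = 0.37983%.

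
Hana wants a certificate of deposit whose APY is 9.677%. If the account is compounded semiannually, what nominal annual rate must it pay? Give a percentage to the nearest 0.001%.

9.454%

(1 + r/2)^2 − 1 = 0.09677, so 1 + r/2 = 1.09677^(1/2).
r/2 = 0.047268, so r = 0.094536 = 9.454%.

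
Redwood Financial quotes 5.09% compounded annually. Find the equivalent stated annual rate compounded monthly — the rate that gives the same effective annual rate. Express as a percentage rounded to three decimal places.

4.975%

Compounded annually, EAR = nominal = 0.050900.
Solve (1 + r/12)^12 = 1.050900: r/12 = 1.050900^(1/12) − 1 = 0.004146, so r = 0.049750 = 4.975%.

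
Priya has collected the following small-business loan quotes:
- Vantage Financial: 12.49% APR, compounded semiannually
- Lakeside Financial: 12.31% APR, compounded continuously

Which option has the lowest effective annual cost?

Vantage Financial

Vantage Financial: (1 + 0.1249/2)^2 − 1 = 12.880%
Lakeside Financial: e^0.1231 − 1 = 13.100%
The lowest effective annual rate is Vantage Financial at 12.880%.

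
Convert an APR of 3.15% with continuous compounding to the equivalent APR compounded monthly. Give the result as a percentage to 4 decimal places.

EAR under continuous compounding: e^0.0315 − 1 = 0.032001.
Solve (1 + r/12)^12 = 1.032001: r/12 = 1.032001^(1/12) − 1 = 0.002628, so r = 0.031541 = 3.1541%.

3.1541%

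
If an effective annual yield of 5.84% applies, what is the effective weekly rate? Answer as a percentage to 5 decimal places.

The per-week rate i satisfies (1 + i)^52 = 1 + 0.0584.
i = 1.0584^(1/52) − 1 = 0.0010921 = 0.10921%.

0.10921%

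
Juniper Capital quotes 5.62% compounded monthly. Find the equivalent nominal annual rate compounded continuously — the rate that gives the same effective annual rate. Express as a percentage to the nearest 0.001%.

5.607%

EAR = (1 + 0.0562/12)^12 − 1 = 0.057670.
Equivalent continuous rate: r = ln(1 + 0.057670) = 0.056069 = 5.607%.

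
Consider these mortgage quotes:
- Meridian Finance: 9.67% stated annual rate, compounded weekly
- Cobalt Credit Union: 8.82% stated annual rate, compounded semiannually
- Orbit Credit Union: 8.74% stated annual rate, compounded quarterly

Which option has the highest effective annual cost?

Meridian Finance

Meridian Finance: (1 + 0.0967/52)^52 − 1 = 10.143%
Cobalt Credit Union: (1 + 0.0882/2)^2 − 1 = 9.014%
Orbit Credit Union: (1 + 0.0874/4)^4 − 1 = 9.031%
The highest effective annual rate is Meridian Finance at 10.143%.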